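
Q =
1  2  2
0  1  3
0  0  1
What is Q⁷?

[[1, 14, 140], [0, 1, 21], [0, 0, 1]]

Q = I + N where N = [[0, 2, 2], [0, 0, 3], [0, 0, 0]] is strictly upper-triangular, so N³ = 0.
(I + N)⁷ = I + 7·N + 21·N² = [[1, 14, 140], [0, 1, 21], [0, 0, 1]].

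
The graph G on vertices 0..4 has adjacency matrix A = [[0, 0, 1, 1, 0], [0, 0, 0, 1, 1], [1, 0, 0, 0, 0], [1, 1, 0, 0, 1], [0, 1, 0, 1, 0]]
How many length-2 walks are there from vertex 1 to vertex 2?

0

The number of length-2 walks from vertex 1 to vertex 2 is entry (1,2) of A², where A is the adjacency matrix.
A² = [[2, 1, 0, 0, 1], [1, 2, 0, 1, 1], [0, 0, 1, 1, 0], [0, 1, 1, 3, 1], [1, 1, 0, 1, 2]]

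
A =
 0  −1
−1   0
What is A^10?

[[1, 0], [0, 1]]

A² = I (check: tr A = 0 and det A = −1), so A^10 = I since 10 is even.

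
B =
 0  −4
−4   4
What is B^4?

[[512, −768], [−768, 1280]]

B^2 = [[16, −16], [−16, 32]]
B^3 = [[64, −128], [−128, 192]]
B^4 = [[512, −768], [−768, 1280]]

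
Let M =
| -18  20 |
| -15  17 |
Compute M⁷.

tr M = -1 and det M = -6, so the characteristic polynomial is λ² − (-1)λ + (-6) with roots 2 and -3.
Eigenvectors give P = [[1, 4], [1, 3]] with P⁻¹ = [[-3, 4], [1, -1]], and M = P·diag(2, -3)·P⁻¹.
Then M⁷ = P·diag(128, -2187)·P⁻¹ = [[128, -8748], [128, -6561]] · [[-3, 4], [1, -1]] = [[-9132, 9260], [-6945, 7073]].

[[-9132, 9260], [-6945, 7073]]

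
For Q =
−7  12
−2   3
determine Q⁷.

[[−6559, 13116], [−2186, 4371]]

tr Q = −4 and det Q = 3, so the characteristic polynomial is λ² − (−4)λ + (3) with roots −3 and −1.
Eigenvectors give P = [[3, −2], [1, −1]] with P⁻¹ = [[1, −2], [1, −3]], and Q = P·diag(−3, −1)·P⁻¹.
Then Q⁷ = P·diag(−2187, −1)·P⁻¹ = [[−6561, 2], [−2187, 1]] · [[1, −2], [1, −3]] = [[−6559, 13116], [−2186, 4371]].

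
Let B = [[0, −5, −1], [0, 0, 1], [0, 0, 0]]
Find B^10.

[[0, 0, 0], [0, 0, 0], [0, 0, 0]]

B is strictly triangular, hence nilpotent: B^3 = 0, so B^10 = 0.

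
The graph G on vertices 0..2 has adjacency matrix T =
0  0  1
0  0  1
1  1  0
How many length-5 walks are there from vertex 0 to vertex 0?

The number of length-5 walks from vertex 0 to vertex 0 is entry (0,0) of T⁵, where T is the adjacency matrix.
T² = [[1, 1, 0], [1, 1, 0], [0, 0, 2]]
T³ = [[0, 0, 2], [0, 0, 2], [2, 2, 0]]
T⁴ = [[2, 2, 0], [2, 2, 0], [0, 0, 4]]
T⁵ = [[0, 0, 4], [0, 0, 4], [4, 4, 0]]

0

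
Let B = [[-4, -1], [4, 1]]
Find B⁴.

[[108, 27], [-108, -27]]

B² = [[12, 3], [-12, -3]]
B³ = [[-36, -9], [36, 9]]
B⁴ = [[108, 27], [-108, -27]]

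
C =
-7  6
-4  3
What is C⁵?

tr C = -4 and det C = 3, so the characteristic polynomial is λ² − (-4)λ + (3) with roots -1 and -3.
Eigenvectors give P = [[-1, -3], [-1, -2]] with P⁻¹ = [[2, -3], [-1, 1]], and C = P·diag(-1, -3)·P⁻¹.
Then C⁵ = P·diag(-1, -243)·P⁻¹ = [[1, 729], [1, 486]] · [[2, -3], [-1, 1]] = [[-727, 726], [-484, 483]].

[[-727, 726], [-484, 483]]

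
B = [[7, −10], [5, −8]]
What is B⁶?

tr B = −1 and det B = −6, so the characteristic polynomial is λ² − (−1)λ + (−6) with roots 2 and −3.
Eigenvectors give P = [[2, −1], [1, −1]] with P⁻¹ = [[1, −1], [1, −2]], and B = P·diag(2, −3)·P⁻¹.
Then B⁶ = P·diag(64, 729)·P⁻¹ = [[128, −729], [64, −729]] · [[1, −1], [1, −2]] = [[−601, 1330], [−665, 1394]].

[[−601, 1330], [−665, 1394]]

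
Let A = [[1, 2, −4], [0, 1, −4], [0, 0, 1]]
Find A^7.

A = I + N where N = [[0, 2, −4], [0, 0, −4], [0, 0, 0]] is strictly upper-triangular, so N^3 = 0.
(I + N)^7 = I + 7·N + 21·N^2 = [[1, 14, −196], [0, 1, −28], [0, 0, 1]].

[[1, 14, −196], [0, 1, −28], [0, 0, 1]]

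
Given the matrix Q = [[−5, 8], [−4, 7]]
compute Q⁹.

tr Q = 2 and det Q = −3, so the characteristic polynomial is λ² − (2)λ + (−3) with roots 3 and −1.
Eigenvectors give P = [[−1, 2], [−1, 1]] with P⁻¹ = [[1, −2], [1, −1]], and Q = P·diag(3, −1)·P⁻¹.
Then Q⁹ = P·diag(19683, −1)·P⁻¹ = [[−19683, −2], [−19683, −1]] · [[1, −2], [1, −1]] = [[−19685, 39368], [−19684, 39367]].

[[−19685, 39368], [−19684, 39367]]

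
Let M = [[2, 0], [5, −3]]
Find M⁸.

[[256, 0], [−6305, 6561]]

tr M = −1 and det M = −6, so the characteristic polynomial is λ² − (−1)λ + (−6) with roots 2 and −3.
Eigenvectors give P = [[−1, 0], [−1, 1]] with P⁻¹ = [[−1, 0], [−1, 1]], and M = P·diag(2, −3)·P⁻¹.
Then M⁸ = P·diag(256, 6561)·P⁻¹ = [[−256, 0], [−256, 6561]] · [[−1, 0], [−1, 1]] = [[256, 0], [−6305, 6561]].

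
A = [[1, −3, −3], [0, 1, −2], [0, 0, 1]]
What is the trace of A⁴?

A = I + N where N = [[0, −3, −3], [0, 0, −2], [0, 0, 0]] is strictly upper-triangular, so N³ = 0.
(I + N)⁴ = I + 4·N + 6·N² = [[1, −12, 24], [0, 1, −8], [0, 0, 1]].

3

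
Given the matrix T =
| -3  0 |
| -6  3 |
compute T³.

[[-27, 0], [-54, 27]]

tr T = 0 and det T = -9, so the characteristic polynomial is λ² − (0)λ + (-9) with roots -3 and 3.
Eigenvectors give P = [[1, 0], [1, -1]] with P⁻¹ = [[1, 0], [1, -1]], and T = P·diag(-3, 3)·P⁻¹.
Then T³ = P·diag(-27, 27)·P⁻¹ = [[-27, 0], [-27, -27]] · [[1, 0], [1, -1]] = [[-27, 0], [-54, 27]].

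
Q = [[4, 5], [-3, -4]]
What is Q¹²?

Q² = I (check: tr Q = 0 and det Q = -1), so Q¹² = I since 12 is even.

[[1, 0], [0, 1]]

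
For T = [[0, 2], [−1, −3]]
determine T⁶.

tr T = −3 and det T = 2, so the characteristic polynomial is λ² − (−3)λ + (2) with roots −2 and −1.
Eigenvectors give P = [[1, −2], [−1, 1]] with P⁻¹ = [[−1, −2], [−1, −1]], and T = P·diag(−2, −1)·P⁻¹.
Then T⁶ = P·diag(64, 1)·P⁻¹ = [[64, −2], [−64, 1]] · [[−1, −2], [−1, −1]] = [[−62, −126], [63, 127]].

[[−62, −126], [63, 127]]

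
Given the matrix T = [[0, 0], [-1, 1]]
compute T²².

T² = T (a projection; rank 1, trace 1), so T²² = T.

[[0, 0], [-1, 1]]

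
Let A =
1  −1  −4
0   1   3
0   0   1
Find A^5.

A = I + N where N = [[0, −1, −4], [0, 0, 3], [0, 0, 0]] is strictly upper-triangular, so N^3 = 0.
(I + N)^5 = I + 5·N + 10·N^2 = [[1, −5, −50], [0, 1, 15], [0, 0, 1]].

[[1, −5, −50], [0, 1, 15], [0, 0, 1]]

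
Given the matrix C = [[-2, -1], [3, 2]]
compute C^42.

C² = I (check: tr C = 0 and det C = -1), so C^42 = I since 42 is even.

[[1, 0], [0, 1]]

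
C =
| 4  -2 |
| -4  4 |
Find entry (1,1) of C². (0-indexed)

24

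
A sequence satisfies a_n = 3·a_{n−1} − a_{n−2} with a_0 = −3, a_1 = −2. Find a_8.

−843

With companion matrix T = [[3, −1], [1, 0]], [a_n, a_{n−1}]ᵀ = T·[a_{n−1}, a_{n−2}]ᵀ, so [a_8, a_7]ᵀ = T^7·[a_1, a_0]ᵀ.
T^7 = [[987, −377], [377, −144]], giving [a_8, a_7]ᵀ = [[−843], [−322]].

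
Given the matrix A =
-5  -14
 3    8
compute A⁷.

[[-761, -1778], [381, 890]]

tr A = 3 and det A = 2, so the characteristic polynomial is λ² − (3)λ + (2) with roots 2 and 1.
Eigenvectors give P = [[2, -7], [-1, 3]] with P⁻¹ = [[-3, -7], [-1, -2]], and A = P·diag(2, 1)·P⁻¹.
Then A⁷ = P·diag(128, 1)·P⁻¹ = [[256, -7], [-128, 3]] · [[-3, -7], [-1, -2]] = [[-761, -1778], [381, 890]].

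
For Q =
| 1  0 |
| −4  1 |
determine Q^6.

Q = I + N where N = [[0, 0], [−4, 0]] is strictly lower-triangular, so N^2 = 0.
(I + N)^6 = I + 6·N = [[1, 0], [−24, 1]].

[[1, 0], [−24, 1]]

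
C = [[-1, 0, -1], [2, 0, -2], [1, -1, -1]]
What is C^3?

C^2 = [[0, 1, 2], [-4, 2, 0], [-4, 1, 2]]
C^3 = [[4, -2, -4], [8, 0, 0], [8, -2, 0]]

[[4, -2, -4], [8, 0, 0], [8, -2, 0]]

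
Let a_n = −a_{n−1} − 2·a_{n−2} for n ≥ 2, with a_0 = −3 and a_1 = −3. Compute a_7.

−51

With companion matrix M = [[−1, −2], [1, 0]], [a_n, a_{n−1}]ᵀ = M·[a_{n−1}, a_{n−2}]ᵀ, so [a_7, a_6]ᵀ = M⁶·[a_1, a_0]ᵀ.
M⁶ = [[7, 10], [−5, 2]], giving [a_7, a_6]ᵀ = [[−51], [9]].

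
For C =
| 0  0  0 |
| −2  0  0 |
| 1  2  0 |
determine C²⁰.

C is strictly triangular, hence nilpotent: C³ = 0, so C²⁰ = 0.

[[0, 0, 0], [0, 0, 0], [0, 0, 0]]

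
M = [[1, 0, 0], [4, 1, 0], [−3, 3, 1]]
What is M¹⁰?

[[1, 0, 0], [40, 1, 0], [510, 30, 1]]

M = I + N where N = [[0, 0, 0], [4, 0, 0], [−3, 3, 0]] is strictly lower-triangular, so N³ = 0.
(I + N)¹⁰ = I + 10·N + 45·N² = [[1, 0, 0], [40, 1, 0], [510, 30, 1]].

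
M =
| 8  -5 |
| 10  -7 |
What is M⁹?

[[39878, -20195], [40390, -20707]]

tr M = 1 and det M = -6, so the characteristic polynomial is λ² − (1)λ + (-6) with roots 3 and -2.
Eigenvectors give P = [[1, -1], [1, -2]] with P⁻¹ = [[2, -1], [1, -1]], and M = P·diag(3, -2)·P⁻¹.
Then M⁹ = P·diag(19683, -512)·P⁻¹ = [[19683, 512], [19683, 1024]] · [[2, -1], [1, -1]] = [[39878, -20195], [40390, -20707]].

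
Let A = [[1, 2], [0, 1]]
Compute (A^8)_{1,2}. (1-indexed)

A = I + N where N = [[0, 2], [0, 0]] is strictly upper-triangular, so N^2 = 0.
(I + N)^8 = I + 8·N = [[1, 16], [0, 1]].

16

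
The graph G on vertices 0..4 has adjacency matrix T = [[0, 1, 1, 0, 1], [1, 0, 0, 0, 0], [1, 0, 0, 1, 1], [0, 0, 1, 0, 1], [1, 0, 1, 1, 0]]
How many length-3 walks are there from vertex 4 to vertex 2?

5

The number of length-3 walks from vertex 4 to vertex 2 is entry (4,2) of T³, where T is the adjacency matrix.
T² = [[3, 0, 1, 2, 1], [0, 1, 1, 0, 1], [1, 1, 3, 1, 2], [2, 0, 1, 2, 1], [1, 1, 2, 1, 3]]
T³ = [[2, 3, 6, 2, 6], [3, 0, 1, 2, 1], [6, 1, 4, 5, 5], [2, 2, 5, 2, 5], [6, 1, 5, 5, 4]]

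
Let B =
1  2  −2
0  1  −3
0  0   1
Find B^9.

[[1, 18, −234], [0, 1, −27], [0, 0, 1]]

B = I + N where N = [[0, 2, −2], [0, 0, −3], [0, 0, 0]] is strictly upper-triangular, so N^3 = 0.
(I + N)^9 = I + 9·N + 36·N^2 = [[1, 18, −234], [0, 1, −27], [0, 0, 1]].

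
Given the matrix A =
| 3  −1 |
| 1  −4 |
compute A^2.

[[8, 1], [−1, 15]]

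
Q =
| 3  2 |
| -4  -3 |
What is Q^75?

[[3, 2], [-4, -3]]

Q² = I (check: tr Q = 0 and det Q = -1), so Q^75 = Q since 75 is odd.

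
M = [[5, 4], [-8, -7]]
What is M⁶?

tr M = -2 and det M = -3, so the characteristic polynomial is λ² − (-2)λ + (-3) with roots -3 and 1.
Eigenvectors give P = [[1, -1], [-2, 1]] with P⁻¹ = [[-1, -1], [-2, -1]], and M = P·diag(-3, 1)·P⁻¹.
Then M⁶ = P·diag(729, 1)·P⁻¹ = [[729, -1], [-1458, 1]] · [[-1, -1], [-2, -1]] = [[-727, -728], [1456, 1457]].

[[-727, -728], [1456, 1457]]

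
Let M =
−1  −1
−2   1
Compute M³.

[[−3, −3], [−6, 3]]

M² = [[3, 0], [0, 3]]
M³ = [[−3, −3], [−6, 3]]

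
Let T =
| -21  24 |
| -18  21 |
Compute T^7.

tr T = 0 and det T = -9, so the characteristic polynomial is λ² − (0)λ + (-9) with roots -3 and 3.
Eigenvectors give P = [[4, 1], [3, 1]] with P⁻¹ = [[1, -1], [-3, 4]], and T = P·diag(-3, 3)·P⁻¹.
Then T^7 = P·diag(-2187, 2187)·P⁻¹ = [[-8748, 2187], [-6561, 2187]] · [[1, -1], [-3, 4]] = [[-15309, 17496], [-13122, 15309]].

[[-15309, 17496], [-13122, 15309]]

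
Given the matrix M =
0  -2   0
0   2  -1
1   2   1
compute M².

[[0, -4, 2], [-1, 2, -3], [1, 4, -1]]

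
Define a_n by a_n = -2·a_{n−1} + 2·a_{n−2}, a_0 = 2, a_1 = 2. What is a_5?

24

With companion matrix T = [[-2, 2], [1, 0]], [a_n, a_{n−1}]ᵀ = T·[a_{n−1}, a_{n−2}]ᵀ, so [a_5, a_4]ᵀ = T⁴·[a_1, a_0]ᵀ.
T⁴ = [[44, -32], [-16, 12]], giving [a_5, a_4]ᵀ = [[24], [-8]].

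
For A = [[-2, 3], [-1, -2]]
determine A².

[[1, -12], [4, 1]]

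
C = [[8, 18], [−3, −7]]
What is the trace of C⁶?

tr C = 1 and det C = −2, so the characteristic polynomial is λ² − (1)λ + (−2) with roots 2 and −1.
Eigenvectors give P = [[−3, 2], [1, −1]] with P⁻¹ = [[−1, −2], [−1, −3]], and C = P·diag(2, −1)·P⁻¹.
Then C⁶ = P·diag(64, 1)·P⁻¹ = [[−192, 2], [64, −1]] · [[−1, −2], [−1, −3]] = [[190, 378], [−63, −125]].

65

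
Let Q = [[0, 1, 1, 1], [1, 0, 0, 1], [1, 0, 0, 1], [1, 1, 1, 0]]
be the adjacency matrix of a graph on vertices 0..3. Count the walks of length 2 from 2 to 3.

The number of length-2 walks from vertex 2 to vertex 3 is entry (2,3) of Q², where Q is the adjacency matrix.
Q² = [[3, 1, 1, 2], [1, 2, 2, 1], [1, 2, 2, 1], [2, 1, 1, 3]]

1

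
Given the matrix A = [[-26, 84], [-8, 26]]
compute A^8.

[[256, 0], [0, 256]]

tr A = 0 and det A = -4, so the characteristic polynomial is λ² − (0)λ + (-4) with roots 2 and -2.
Eigenvectors give P = [[-3, 7], [-1, 2]] with P⁻¹ = [[2, -7], [1, -3]], and A = P·diag(2, -2)·P⁻¹.
Then A^8 = P·diag(256, 256)·P⁻¹ = [[-768, 1792], [-256, 512]] · [[2, -7], [1, -3]] = [[256, 0], [0, 256]].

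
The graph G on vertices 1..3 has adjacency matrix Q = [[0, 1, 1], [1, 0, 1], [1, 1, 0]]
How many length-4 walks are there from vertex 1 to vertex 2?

The number of length-4 walks from vertex 1 to vertex 2 is entry (1,2) of Q⁴, where Q is the adjacency matrix.
Q² = [[2, 1, 1], [1, 2, 1], [1, 1, 2]]
Q³ = [[2, 3, 3], [3, 2, 3], [3, 3, 2]]
Q⁴ = [[6, 5, 5], [5, 6, 5], [5, 5, 6]]

5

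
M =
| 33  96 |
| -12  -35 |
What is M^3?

tr M = -2 and det M = -3, so the characteristic polynomial is λ² − (-2)λ + (-3) with roots -3 and 1.
Eigenvectors give P = [[-8, 3], [3, -1]] with P⁻¹ = [[1, 3], [3, 8]], and M = P·diag(-3, 1)·P⁻¹.
Then M^3 = P·diag(-27, 1)·P⁻¹ = [[216, 3], [-81, -1]] · [[1, 3], [3, 8]] = [[225, 672], [-84, -251]].

[[225, 672], [-84, -251]]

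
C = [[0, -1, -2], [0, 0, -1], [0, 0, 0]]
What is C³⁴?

[[0, 0, 0], [0, 0, 0], [0, 0, 0]]

C is strictly triangular, hence nilpotent: C³ = 0, so C³⁴ = 0.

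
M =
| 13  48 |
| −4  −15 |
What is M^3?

[[85, 336], [−28, −111]]

tr M = −2 and det M = −3, so the characteristic polynomial is λ² − (−2)λ + (−3) with roots 1 and −3.
Eigenvectors give P = [[4, −3], [−1, 1]] with P⁻¹ = [[1, 3], [1, 4]], and M = P·diag(1, −3)·P⁻¹.
Then M^3 = P·diag(1, −27)·P⁻¹ = [[4, 81], [−1, −27]] · [[1, 3], [1, 4]] = [[85, 336], [−28, −111]].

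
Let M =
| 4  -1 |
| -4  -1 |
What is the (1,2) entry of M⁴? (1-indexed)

-75

M² = [[20, -3], [-12, 5]]
M³ = [[92, -17], [-68, 7]]
M⁴ = [[436, -75], [-300, 61]]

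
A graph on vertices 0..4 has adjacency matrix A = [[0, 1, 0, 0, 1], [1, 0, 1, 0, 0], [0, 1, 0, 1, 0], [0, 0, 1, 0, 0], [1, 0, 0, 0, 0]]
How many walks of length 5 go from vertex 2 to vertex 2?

0

The number of length-5 walks from vertex 2 to vertex 2 is entry (2,2) of A^5, where A is the adjacency matrix.
A^2 = [[2, 0, 1, 0, 0], [0, 2, 0, 1, 1], [1, 0, 2, 0, 0], [0, 1, 0, 1, 0], [0, 1, 0, 0, 1]]
A^3 = [[0, 3, 0, 1, 2], [3, 0, 3, 0, 0], [0, 3, 0, 2, 1], [1, 0, 2, 0, 0], [2, 0, 1, 0, 0]]
A^4 = [[5, 0, 4, 0, 0], [0, 6, 0, 3, 3], [4, 0, 5, 0, 0], [0, 3, 0, 2, 1], [0, 3, 0, 1, 2]]
A^5 = [[0, 9, 0, 4, 5], [9, 0, 9, 0, 0], [0, 9, 0, 5, 4], [4, 0, 5, 0, 0], [5, 0, 4, 0, 0]]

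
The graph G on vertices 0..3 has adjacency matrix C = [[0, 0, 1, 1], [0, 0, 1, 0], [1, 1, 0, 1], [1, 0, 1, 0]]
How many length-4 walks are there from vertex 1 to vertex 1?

The number of length-4 walks from vertex 1 to vertex 1 is entry (1,1) of C⁴, where C is the adjacency matrix.
C² = [[2, 1, 1, 1], [1, 1, 0, 1], [1, 0, 3, 1], [1, 1, 1, 2]]
C³ = [[2, 1, 4, 3], [1, 0, 3, 1], [4, 3, 2, 4], [3, 1, 4, 2]]
C⁴ = [[7, 4, 6, 6], [4, 3, 2, 4], [6, 2, 11, 6], [6, 4, 6, 7]]

3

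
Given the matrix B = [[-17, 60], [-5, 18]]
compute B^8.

tr B = 1 and det B = -6, so the characteristic polynomial is λ² − (1)λ + (-6) with roots 3 and -2.
Eigenvectors give P = [[3, 4], [1, 1]] with P⁻¹ = [[-1, 4], [1, -3]], and B = P·diag(3, -2)·P⁻¹.
Then B^8 = P·diag(6561, 256)·P⁻¹ = [[19683, 1024], [6561, 256]] · [[-1, 4], [1, -3]] = [[-18659, 75660], [-6305, 25476]].

[[-18659, 75660], [-6305, 25476]]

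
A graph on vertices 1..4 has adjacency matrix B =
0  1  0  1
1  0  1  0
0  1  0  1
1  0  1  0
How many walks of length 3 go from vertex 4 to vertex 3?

4

The number of length-3 walks from vertex 4 to vertex 3 is entry (4,3) of B³, where B is the adjacency matrix.
B² = [[2, 0, 2, 0], [0, 2, 0, 2], [2, 0, 2, 0], [0, 2, 0, 2]]
B³ = [[0, 4, 0, 4], [4, 0, 4, 0], [0, 4, 0, 4], [4, 0, 4, 0]]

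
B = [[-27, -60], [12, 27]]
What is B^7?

tr B = 0 and det B = -9, so the characteristic polynomial is λ² − (0)λ + (-9) with roots -3 and 3.
Eigenvectors give P = [[5, -2], [-2, 1]] with P⁻¹ = [[1, 2], [2, 5]], and B = P·diag(-3, 3)·P⁻¹.
Then B^7 = P·diag(-2187, 2187)·P⁻¹ = [[-10935, -4374], [4374, 2187]] · [[1, 2], [2, 5]] = [[-19683, -43740], [8748, 19683]].

[[-19683, -43740], [8748, 19683]]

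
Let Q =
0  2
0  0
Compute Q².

Q is strictly triangular, hence nilpotent: Q² = 0, so Q² = 0.

[[0, 0], [0, 0]]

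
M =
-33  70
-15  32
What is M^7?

tr M = -1 and det M = -6, so the characteristic polynomial is λ² − (-1)λ + (-6) with roots -3 and 2.
Eigenvectors give P = [[7, 2], [3, 1]] with P⁻¹ = [[1, -2], [-3, 7]], and M = P·diag(-3, 2)·P⁻¹.
Then M^7 = P·diag(-2187, 128)·P⁻¹ = [[-15309, 256], [-6561, 128]] · [[1, -2], [-3, 7]] = [[-16077, 32410], [-6945, 14018]].

[[-16077, 32410], [-6945, 14018]]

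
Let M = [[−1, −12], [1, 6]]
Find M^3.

[[−49, −228], [19, 84]]

tr M = 5 and det M = 6, so the characteristic polynomial is λ² − (5)λ + (6) with roots 2 and 3.
Eigenvectors give P = [[4, 3], [−1, −1]] with P⁻¹ = [[1, 3], [−1, −4]], and M = P·diag(2, 3)·P⁻¹.
Then M^3 = P·diag(8, 27)·P⁻¹ = [[32, 81], [−8, −27]] · [[1, 3], [−1, −4]] = [[−49, −228], [19, 84]].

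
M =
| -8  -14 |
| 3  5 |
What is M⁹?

tr M = -3 and det M = 2, so the characteristic polynomial is λ² − (-3)λ + (2) with roots -2 and -1.
Eigenvectors give P = [[7, -2], [-3, 1]] with P⁻¹ = [[1, 2], [3, 7]], and M = P·diag(-2, -1)·P⁻¹.
Then M⁹ = P·diag(-512, -1)·P⁻¹ = [[-3584, 2], [1536, -1]] · [[1, 2], [3, 7]] = [[-3578, -7154], [1533, 3065]].

[[-3578, -7154], [1533, 3065]]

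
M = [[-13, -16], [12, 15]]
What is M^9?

tr M = 2 and det M = -3, so the characteristic polynomial is λ² − (2)λ + (-3) with roots 3 and -1.
Eigenvectors give P = [[1, 4], [-1, -3]] with P⁻¹ = [[-3, -4], [1, 1]], and M = P·diag(3, -1)·P⁻¹.
Then M^9 = P·diag(19683, -1)·P⁻¹ = [[19683, -4], [-19683, 3]] · [[-3, -4], [1, 1]] = [[-59053, -78736], [59052, 78735]].

[[-59053, -78736], [59052, 78735]]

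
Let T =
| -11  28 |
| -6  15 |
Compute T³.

[[-155, 364], [-78, 183]]

tr T = 4 and det T = 3, so the characteristic polynomial is λ² − (4)λ + (3) with roots 1 and 3.
Eigenvectors give P = [[-7, -2], [-3, -1]] with P⁻¹ = [[-1, 2], [3, -7]], and T = P·diag(1, 3)·P⁻¹.
Then T³ = P·diag(1, 27)·P⁻¹ = [[-7, -54], [-3, -27]] · [[-1, 2], [3, -7]] = [[-155, 364], [-78, 183]].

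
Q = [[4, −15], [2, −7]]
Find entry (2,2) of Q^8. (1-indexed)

tr Q = −3 and det Q = 2, so the characteristic polynomial is λ² − (−3)λ + (2) with roots −1 and −2.
Eigenvectors give P = [[3, 5], [1, 2]] with P⁻¹ = [[2, −5], [−1, 3]], and Q = P·diag(−1, −2)·P⁻¹.
Then Q^8 = P·diag(1, 256)·P⁻¹ = [[3, 1280], [1, 512]] · [[2, −5], [−1, 3]] = [[−1274, 3825], [−510, 1531]].

1531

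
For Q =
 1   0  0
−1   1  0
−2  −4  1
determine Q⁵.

Q = I + N where N = [[0, 0, 0], [−1, 0, 0], [−2, −4, 0]] is strictly lower-triangular, so N³ = 0.
(I + N)⁵ = I + 5·N + 10·N² = [[1, 0, 0], [−5, 1, 0], [30, −20, 1]].

[[1, 0, 0], [−5, 1, 0], [30, −20, 1]]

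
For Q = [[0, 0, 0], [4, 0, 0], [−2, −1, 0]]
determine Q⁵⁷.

[[0, 0, 0], [0, 0, 0], [0, 0, 0]]

Q is strictly triangular, hence nilpotent: Q³ = 0, so Q⁵⁷ = 0.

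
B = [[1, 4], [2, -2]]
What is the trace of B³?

B² = [[9, -4], [-2, 12]]
B³ = [[1, 44], [22, -32]]

-31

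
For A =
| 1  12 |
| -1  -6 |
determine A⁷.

[[6049, 24708], [-2059, -8364]]

tr A = -5 and det A = 6, so the characteristic polynomial is λ² − (-5)λ + (6) with roots -2 and -3.
Eigenvectors give P = [[-4, 3], [1, -1]] with P⁻¹ = [[-1, -3], [-1, -4]], and A = P·diag(-2, -3)·P⁻¹.
Then A⁷ = P·diag(-128, -2187)·P⁻¹ = [[512, -6561], [-128, 2187]] · [[-1, -3], [-1, -4]] = [[6049, 24708], [-2059, -8364]].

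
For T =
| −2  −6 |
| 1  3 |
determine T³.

T² = T (a projection; rank 1, trace 1), so T³ = T.

[[−2, −6], [1, 3]]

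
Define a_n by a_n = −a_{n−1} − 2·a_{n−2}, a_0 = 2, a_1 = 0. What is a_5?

−12

With companion matrix A = [[−1, −2], [1, 0]], [a_n, a_{n−1}]ᵀ = A·[a_{n−1}, a_{n−2}]ᵀ, so [a_5, a_4]ᵀ = A^4·[a_1, a_0]ᵀ.
A^4 = [[−1, −6], [3, 2]], giving [a_5, a_4]ᵀ = [[−12], [4]].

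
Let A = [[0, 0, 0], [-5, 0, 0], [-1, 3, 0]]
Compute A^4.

A is strictly triangular, hence nilpotent: A^3 = 0, so A^4 = 0.

[[0, 0, 0], [0, 0, 0], [0, 0, 0]]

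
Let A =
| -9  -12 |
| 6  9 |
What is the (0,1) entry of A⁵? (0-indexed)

tr A = 0 and det A = -9, so the characteristic polynomial is λ² − (0)λ + (-9) with roots -3 and 3.
Eigenvectors give P = [[-2, -1], [1, 1]] with P⁻¹ = [[-1, -1], [1, 2]], and A = P·diag(-3, 3)·P⁻¹.
Then A⁵ = P·diag(-243, 243)·P⁻¹ = [[486, -243], [-243, 243]] · [[-1, -1], [1, 2]] = [[-729, -972], [486, 729]].

-972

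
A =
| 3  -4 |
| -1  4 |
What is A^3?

A^2 = [[13, -28], [-7, 20]]
A^3 = [[67, -164], [-41, 108]]

[[67, -164], [-41, 108]]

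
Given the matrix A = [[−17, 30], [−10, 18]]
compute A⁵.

tr A = 1 and det A = −6, so the characteristic polynomial is λ² − (1)λ + (−6) with roots 3 and −2.
Eigenvectors give P = [[−3, −2], [−2, −1]] with P⁻¹ = [[1, −2], [−2, 3]], and A = P·diag(3, −2)·P⁻¹.
Then A⁵ = P·diag(243, −32)·P⁻¹ = [[−729, 64], [−486, 32]] · [[1, −2], [−2, 3]] = [[−857, 1650], [−550, 1068]].

[[−857, 1650], [−550, 1068]]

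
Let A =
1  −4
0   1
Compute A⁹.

A = I + N where N = [[0, −4], [0, 0]] is strictly upper-triangular, so N² = 0.
(I + N)⁹ = I + 9·N = [[1, −36], [0, 1]].

[[1, −36], [0, 1]]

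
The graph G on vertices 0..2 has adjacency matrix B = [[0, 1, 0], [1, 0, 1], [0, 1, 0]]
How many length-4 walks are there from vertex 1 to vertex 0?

The number of length-4 walks from vertex 1 to vertex 0 is entry (1,0) of B⁴, where B is the adjacency matrix.
B² = [[1, 0, 1], [0, 2, 0], [1, 0, 1]]
B³ = [[0, 2, 0], [2, 0, 2], [0, 2, 0]]
B⁴ = [[2, 0, 2], [0, 4, 0], [2, 0, 2]]

0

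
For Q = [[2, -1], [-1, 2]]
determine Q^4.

[[41, -40], [-40, 41]]

Q^2 = [[5, -4], [-4, 5]]
Q^3 = [[14, -13], [-13, 14]]
Q^4 = [[41, -40], [-40, 41]]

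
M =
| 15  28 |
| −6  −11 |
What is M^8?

tr M = 4 and det M = 3, so the characteristic polynomial is λ² − (4)λ + (3) with roots 3 and 1.
Eigenvectors give P = [[−7, −2], [3, 1]] with P⁻¹ = [[−1, −2], [3, 7]], and M = P·diag(3, 1)·P⁻¹.
Then M^8 = P·diag(6561, 1)·P⁻¹ = [[−45927, −2], [19683, 1]] · [[−1, −2], [3, 7]] = [[45921, 91840], [−19680, −39359]].

[[45921, 91840], [−19680, −39359]]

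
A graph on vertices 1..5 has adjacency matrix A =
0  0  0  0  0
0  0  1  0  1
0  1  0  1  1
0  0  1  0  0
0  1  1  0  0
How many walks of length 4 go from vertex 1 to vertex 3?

The number of length-4 walks from vertex 1 to vertex 3 is entry (1,3) of A⁴, where A is the adjacency matrix.
A² = [[0, 0, 0, 0, 0], [0, 2, 1, 1, 1], [0, 1, 3, 0, 1], [0, 1, 0, 1, 1], [0, 1, 1, 1, 2]]
A³ = [[0, 0, 0, 0, 0], [0, 2, 4, 1, 3], [0, 4, 2, 3, 4], [0, 1, 3, 0, 1], [0, 3, 4, 1, 2]]
A⁴ = [[0, 0, 0, 0, 0], [0, 7, 6, 4, 6], [0, 6, 11, 2, 6], [0, 4, 2, 3, 4], [0, 6, 6, 4, 7]]

0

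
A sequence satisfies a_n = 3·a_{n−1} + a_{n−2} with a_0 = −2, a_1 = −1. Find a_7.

With companion matrix C = [[3, 1], [1, 0]], [a_n, a_{n−1}]ᵀ = C·[a_{n−1}, a_{n−2}]ᵀ, so [a_7, a_6]ᵀ = C^6·[a_1, a_0]ᵀ.
C^6 = [[1189, 360], [360, 109]], giving [a_7, a_6]ᵀ = [[−1909], [−578]].

−1909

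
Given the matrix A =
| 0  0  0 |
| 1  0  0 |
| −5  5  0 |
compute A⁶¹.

A is strictly triangular, hence nilpotent: A³ = 0, so A⁶¹ = 0.

[[0, 0, 0], [0, 0, 0], [0, 0, 0]]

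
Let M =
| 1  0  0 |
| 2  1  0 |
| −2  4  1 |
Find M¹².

M = I + N where N = [[0, 0, 0], [2, 0, 0], [−2, 4, 0]] is strictly lower-triangular, so N³ = 0.
(I + N)¹² = I + 12·N + 66·N² = [[1, 0, 0], [24, 1, 0], [504, 48, 1]].

[[1, 0, 0], [24, 1, 0], [504, 48, 1]]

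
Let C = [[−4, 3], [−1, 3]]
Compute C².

[[13, −3], [1, 6]]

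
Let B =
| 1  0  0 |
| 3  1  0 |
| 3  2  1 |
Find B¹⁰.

[[1, 0, 0], [30, 1, 0], [300, 20, 1]]

B = I + N where N = [[0, 0, 0], [3, 0, 0], [3, 2, 0]] is strictly lower-triangular, so N³ = 0.
(I + N)¹⁰ = I + 10·N + 45·N² = [[1, 0, 0], [30, 1, 0], [300, 20, 1]].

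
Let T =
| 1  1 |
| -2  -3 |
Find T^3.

T^2 = [[-1, -2], [4, 7]]
T^3 = [[3, 5], [-10, -17]]

[[3, 5], [-10, -17]]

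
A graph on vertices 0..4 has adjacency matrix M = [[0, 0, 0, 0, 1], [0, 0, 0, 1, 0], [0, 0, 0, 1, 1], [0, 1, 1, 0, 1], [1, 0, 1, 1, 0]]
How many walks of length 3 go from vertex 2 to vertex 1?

The number of length-3 walks from vertex 2 to vertex 1 is entry (2,1) of M³, where M is the adjacency matrix.
M² = [[1, 0, 1, 1, 0], [0, 1, 1, 0, 1], [1, 1, 2, 1, 1], [1, 0, 1, 3, 1], [0, 1, 1, 1, 3]]
M³ = [[0, 1, 1, 1, 3], [1, 0, 1, 3, 1], [1, 1, 2, 4, 4], [1, 3, 4, 2, 5], [3, 1, 4, 5, 2]]

1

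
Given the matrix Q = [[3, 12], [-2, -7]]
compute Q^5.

tr Q = -4 and det Q = 3, so the characteristic polynomial is λ² − (-4)λ + (3) with roots -1 and -3.
Eigenvectors give P = [[3, -2], [-1, 1]] with P⁻¹ = [[1, 2], [1, 3]], and Q = P·diag(-1, -3)·P⁻¹.
Then Q^5 = P·diag(-1, -243)·P⁻¹ = [[-3, 486], [1, -243]] · [[1, 2], [1, 3]] = [[483, 1452], [-242, -727]].

[[483, 1452], [-242, -727]]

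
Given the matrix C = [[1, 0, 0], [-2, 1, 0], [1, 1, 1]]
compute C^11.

C = I + N where N = [[0, 0, 0], [-2, 0, 0], [1, 1, 0]] is strictly lower-triangular, so N^3 = 0.
(I + N)^11 = I + 11·N + 55·N^2 = [[1, 0, 0], [-22, 1, 0], [-99, 11, 1]].

[[1, 0, 0], [-22, 1, 0], [-99, 11, 1]]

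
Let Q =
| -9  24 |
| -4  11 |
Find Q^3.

tr Q = 2 and det Q = -3, so the characteristic polynomial is λ² − (2)λ + (-3) with roots -1 and 3.
Eigenvectors give P = [[3, -2], [1, -1]] with P⁻¹ = [[1, -2], [1, -3]], and Q = P·diag(-1, 3)·P⁻¹.
Then Q^3 = P·diag(-1, 27)·P⁻¹ = [[-3, -54], [-1, -27]] · [[1, -2], [1, -3]] = [[-57, 168], [-28, 83]].

[[-57, 168], [-28, 83]]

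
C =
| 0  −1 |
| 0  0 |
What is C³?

[[0, 0], [0, 0]]

C is strictly triangular, hence nilpotent: C² = 0, so C³ = 0.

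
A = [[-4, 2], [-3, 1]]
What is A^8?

[[766, -510], [765, -509]]

tr A = -3 and det A = 2, so the characteristic polynomial is λ² − (-3)λ + (2) with roots -1 and -2.
Eigenvectors give P = [[-2, 1], [-3, 1]] with P⁻¹ = [[1, -1], [3, -2]], and A = P·diag(-1, -2)·P⁻¹.
Then A^8 = P·diag(1, 256)·P⁻¹ = [[-2, 256], [-3, 256]] · [[1, -1], [3, -2]] = [[766, -510], [765, -509]].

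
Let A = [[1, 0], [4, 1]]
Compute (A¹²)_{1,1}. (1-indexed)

1

A = I + N where N = [[0, 0], [4, 0]] is strictly lower-triangular, so N² = 0.
(I + N)¹² = I + 12·N = [[1, 0], [48, 1]].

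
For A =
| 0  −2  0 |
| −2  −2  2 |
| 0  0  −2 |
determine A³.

[[−8, −16, 16], [−16, −24, 32], [0, 0, −8]]

A² = [[4, 4, −4], [4, 8, −8], [0, 0, 4]]
A³ = [[−8, −16, 16], [−16, −24, 32], [0, 0, −8]]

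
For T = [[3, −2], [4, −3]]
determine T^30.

T² = I (check: tr T = 0 and det T = −1), so T^30 = I since 30 is even.

[[1, 0], [0, 1]]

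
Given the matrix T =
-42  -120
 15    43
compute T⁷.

[[-18648, -55560], [6945, 20707]]

tr T = 1 and det T = -6, so the characteristic polynomial is λ² − (1)λ + (-6) with roots 3 and -2.
Eigenvectors give P = [[8, 3], [-3, -1]] with P⁻¹ = [[-1, -3], [3, 8]], and T = P·diag(3, -2)·P⁻¹.
Then T⁷ = P·diag(2187, -128)·P⁻¹ = [[17496, -384], [-6561, 128]] · [[-1, -3], [3, 8]] = [[-18648, -55560], [6945, 20707]].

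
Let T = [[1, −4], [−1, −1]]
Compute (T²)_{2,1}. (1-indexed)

0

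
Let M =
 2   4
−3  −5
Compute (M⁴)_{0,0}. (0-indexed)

−44

tr M = −3 and det M = 2, so the characteristic polynomial is λ² − (−3)λ + (2) with roots −1 and −2.
Eigenvectors give P = [[−4, −1], [3, 1]] with P⁻¹ = [[−1, −1], [3, 4]], and M = P·diag(−1, −2)·P⁻¹.
Then M⁴ = P·diag(1, 16)·P⁻¹ = [[−4, −16], [3, 16]] · [[−1, −1], [3, 4]] = [[−44, −60], [45, 61]].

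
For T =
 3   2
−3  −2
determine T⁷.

[[3, 2], [−3, −2]]

T² = T (a projection; rank 1, trace 1), so T⁷ = T.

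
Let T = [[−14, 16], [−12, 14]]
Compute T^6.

[[64, 0], [0, 64]]

tr T = 0 and det T = −4, so the characteristic polynomial is λ² − (0)λ + (−4) with roots −2 and 2.
Eigenvectors give P = [[4, 1], [3, 1]] with P⁻¹ = [[1, −1], [−3, 4]], and T = P·diag(−2, 2)·P⁻¹.
Then T^6 = P·diag(64, 64)·P⁻¹ = [[256, 64], [192, 64]] · [[1, −1], [−3, 4]] = [[64, 0], [0, 64]].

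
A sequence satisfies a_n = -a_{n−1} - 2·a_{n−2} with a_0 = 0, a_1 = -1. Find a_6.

With companion matrix Q = [[-1, -2], [1, 0]], [a_n, a_{n−1}]ᵀ = Q·[a_{n−1}, a_{n−2}]ᵀ, so [a_6, a_5]ᵀ = Q⁵·[a_1, a_0]ᵀ.
Q⁵ = [[-5, 2], [-1, -6]], giving [a_6, a_5]ᵀ = [[5], [1]].

5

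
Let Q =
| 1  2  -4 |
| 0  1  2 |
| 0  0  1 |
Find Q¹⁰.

Q = I + N where N = [[0, 2, -4], [0, 0, 2], [0, 0, 0]] is strictly upper-triangular, so N³ = 0.
(I + N)¹⁰ = I + 10·N + 45·N² = [[1, 20, 140], [0, 1, 20], [0, 0, 1]].

[[1, 20, 140], [0, 1, 20], [0, 0, 1]]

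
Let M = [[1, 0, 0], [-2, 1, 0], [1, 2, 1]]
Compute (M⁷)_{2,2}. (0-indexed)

M = I + N where N = [[0, 0, 0], [-2, 0, 0], [1, 2, 0]] is strictly lower-triangular, so N³ = 0.
(I + N)⁷ = I + 7·N + 21·N² = [[1, 0, 0], [-14, 1, 0], [-77, 14, 1]].

1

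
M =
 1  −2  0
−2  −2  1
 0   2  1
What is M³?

[[1, −18, 0], [−18, −26, 9], [0, 18, 1]]

M² = [[5, 2, −2], [2, 10, −1], [−4, −2, 3]]
M³ = [[1, −18, 0], [−18, −26, 9], [0, 18, 1]]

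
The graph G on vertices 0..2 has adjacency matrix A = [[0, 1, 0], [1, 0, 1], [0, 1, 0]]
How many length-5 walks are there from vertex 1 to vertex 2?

The number of length-5 walks from vertex 1 to vertex 2 is entry (1,2) of A^5, where A is the adjacency matrix.
A^2 = [[1, 0, 1], [0, 2, 0], [1, 0, 1]]
A^3 = [[0, 2, 0], [2, 0, 2], [0, 2, 0]]
A^4 = [[2, 0, 2], [0, 4, 0], [2, 0, 2]]
A^5 = [[0, 4, 0], [4, 0, 4], [0, 4, 0]]

4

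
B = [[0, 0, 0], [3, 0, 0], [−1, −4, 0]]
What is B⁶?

B is strictly triangular, hence nilpotent: B³ = 0, so B⁶ = 0.

[[0, 0, 0], [0, 0, 0], [0, 0, 0]]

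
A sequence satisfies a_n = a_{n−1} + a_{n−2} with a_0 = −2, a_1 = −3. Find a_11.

With companion matrix M = [[1, 1], [1, 0]], [a_n, a_{n−1}]ᵀ = M·[a_{n−1}, a_{n−2}]ᵀ, so [a_11, a_10]ᵀ = M¹⁰·[a_1, a_0]ᵀ.
M¹⁰ = [[89, 55], [55, 34]], giving [a_11, a_10]ᵀ = [[−377], [−233]].

−377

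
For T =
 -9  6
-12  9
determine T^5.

tr T = 0 and det T = -9, so the characteristic polynomial is λ² − (0)λ + (-9) with roots -3 and 3.
Eigenvectors give P = [[1, -1], [1, -2]] with P⁻¹ = [[2, -1], [1, -1]], and T = P·diag(-3, 3)·P⁻¹.
Then T^5 = P·diag(-243, 243)·P⁻¹ = [[-243, -243], [-243, -486]] · [[2, -1], [1, -1]] = [[-729, 486], [-972, 729]].

[[-729, 486], [-972, 729]]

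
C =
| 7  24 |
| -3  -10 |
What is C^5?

[[247, 744], [-93, -280]]

tr C = -3 and det C = 2, so the characteristic polynomial is λ² − (-3)λ + (2) with roots -2 and -1.
Eigenvectors give P = [[-8, -3], [3, 1]] with P⁻¹ = [[1, 3], [-3, -8]], and C = P·diag(-2, -1)·P⁻¹.
Then C^5 = P·diag(-32, -1)·P⁻¹ = [[256, 3], [-96, -1]] · [[1, 3], [-3, -8]] = [[247, 744], [-93, -280]].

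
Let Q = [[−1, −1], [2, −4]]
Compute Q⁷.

[[1931, −2059], [4118, −4246]]

tr Q = −5 and det Q = 6, so the characteristic polynomial is λ² − (−5)λ + (6) with roots −3 and −2.
Eigenvectors give P = [[−1, 1], [−2, 1]] with P⁻¹ = [[1, −1], [2, −1]], and Q = P·diag(−3, −2)·P⁻¹.
Then Q⁷ = P·diag(−2187, −128)·P⁻¹ = [[2187, −128], [4374, −128]] · [[1, −1], [2, −1]] = [[1931, −2059], [4118, −4246]].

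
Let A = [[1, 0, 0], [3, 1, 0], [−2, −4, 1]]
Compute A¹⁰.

[[1, 0, 0], [30, 1, 0], [−560, −40, 1]]

A = I + N where N = [[0, 0, 0], [3, 0, 0], [−2, −4, 0]] is strictly lower-triangular, so N³ = 0.
(I + N)¹⁰ = I + 10·N + 45·N² = [[1, 0, 0], [30, 1, 0], [−560, −40, 1]].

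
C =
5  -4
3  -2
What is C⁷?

[[509, -508], [381, -380]]

tr C = 3 and det C = 2, so the characteristic polynomial is λ² − (3)λ + (2) with roots 2 and 1.
Eigenvectors give P = [[4, 1], [3, 1]] with P⁻¹ = [[1, -1], [-3, 4]], and C = P·diag(2, 1)·P⁻¹.
Then C⁷ = P·diag(128, 1)·P⁻¹ = [[512, 1], [384, 1]] · [[1, -1], [-3, 4]] = [[509, -508], [381, -380]].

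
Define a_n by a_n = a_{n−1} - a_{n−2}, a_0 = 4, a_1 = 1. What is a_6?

4

With companion matrix M = [[1, -1], [1, 0]], [a_n, a_{n−1}]ᵀ = M·[a_{n−1}, a_{n−2}]ᵀ, so [a_6, a_5]ᵀ = M⁵·[a_1, a_0]ᵀ.
M⁵ = [[0, 1], [-1, 1]], giving [a_6, a_5]ᵀ = [[4], [3]].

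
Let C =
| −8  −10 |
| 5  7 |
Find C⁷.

[[−4502, −4630], [2315, 2443]]

tr C = −1 and det C = −6, so the characteristic polynomial is λ² − (−1)λ + (−6) with roots 2 and −3.
Eigenvectors give P = [[−1, 2], [1, −1]] with P⁻¹ = [[1, 2], [1, 1]], and C = P·diag(2, −3)·P⁻¹.
Then C⁷ = P·diag(128, −2187)·P⁻¹ = [[−128, −4374], [128, 2187]] · [[1, 2], [1, 1]] = [[−4502, −4630], [2315, 2443]].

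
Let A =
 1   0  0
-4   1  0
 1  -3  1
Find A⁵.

[[1, 0, 0], [-20, 1, 0], [125, -15, 1]]

A = I + N where N = [[0, 0, 0], [-4, 0, 0], [1, -3, 0]] is strictly lower-triangular, so N³ = 0.
(I + N)⁵ = I + 5·N + 10·N² = [[1, 0, 0], [-20, 1, 0], [125, -15, 1]].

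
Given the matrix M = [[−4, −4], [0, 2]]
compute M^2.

[[16, 8], [0, 4]]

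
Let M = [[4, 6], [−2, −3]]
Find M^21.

M² = M (a projection; rank 1, trace 1), so M^21 = M.

[[4, 6], [−2, −3]]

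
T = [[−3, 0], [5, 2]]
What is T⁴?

tr T = −1 and det T = −6, so the characteristic polynomial is λ² − (−1)λ + (−6) with roots 2 and −3.
Eigenvectors give P = [[0, −1], [1, 1]] with P⁻¹ = [[1, 1], [−1, 0]], and T = P·diag(2, −3)·P⁻¹.
Then T⁴ = P·diag(16, 81)·P⁻¹ = [[0, −81], [16, 81]] · [[1, 1], [−1, 0]] = [[81, 0], [−65, 16]].

[[81, 0], [−65, 16]]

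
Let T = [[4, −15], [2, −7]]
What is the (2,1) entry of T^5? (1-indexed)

tr T = −3 and det T = 2, so the characteristic polynomial is λ² − (−3)λ + (2) with roots −2 and −1.
Eigenvectors give P = [[5, 3], [2, 1]] with P⁻¹ = [[−1, 3], [2, −5]], and T = P·diag(−2, −1)·P⁻¹.
Then T^5 = P·diag(−32, −1)·P⁻¹ = [[−160, −3], [−64, −1]] · [[−1, 3], [2, −5]] = [[154, −465], [62, −187]].

62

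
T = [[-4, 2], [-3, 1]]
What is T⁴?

[[46, -30], [45, -29]]

tr T = -3 and det T = 2, so the characteristic polynomial is λ² − (-3)λ + (2) with roots -2 and -1.
Eigenvectors give P = [[-1, 2], [-1, 3]] with P⁻¹ = [[-3, 2], [-1, 1]], and T = P·diag(-2, -1)·P⁻¹.
Then T⁴ = P·diag(16, 1)·P⁻¹ = [[-16, 2], [-16, 3]] · [[-3, 2], [-1, 1]] = [[46, -30], [45, -29]].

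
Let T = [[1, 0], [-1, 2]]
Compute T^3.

[[1, 0], [-7, 8]]

T^2 = [[1, 0], [-3, 4]]
T^3 = [[1, 0], [-7, 8]]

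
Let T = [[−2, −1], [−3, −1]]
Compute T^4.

[[76, 33], [99, 43]]

T^2 = [[7, 3], [9, 4]]
T^3 = [[−23, −10], [−30, −13]]
T^4 = [[76, 33], [99, 43]]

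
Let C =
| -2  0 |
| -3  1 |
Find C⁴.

tr C = -1 and det C = -2, so the characteristic polynomial is λ² − (-1)λ + (-2) with roots -2 and 1.
Eigenvectors give P = [[1, 0], [1, -1]] with P⁻¹ = [[1, 0], [1, -1]], and C = P·diag(-2, 1)·P⁻¹.
Then C⁴ = P·diag(16, 1)·P⁻¹ = [[16, 0], [16, -1]] · [[1, 0], [1, -1]] = [[16, 0], [15, 1]].

[[16, 0], [15, 1]]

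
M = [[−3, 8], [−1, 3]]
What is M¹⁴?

M² = I (check: tr M = 0 and det M = −1), so M¹⁴ = I since 14 is even.

[[1, 0], [0, 1]]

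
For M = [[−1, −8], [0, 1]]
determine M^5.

[[−1, −8], [0, 1]]

M² = I (check: tr M = 0 and det M = −1), so M^5 = M since 5 is odd.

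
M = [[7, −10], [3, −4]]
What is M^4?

[[91, −150], [45, −74]]

tr M = 3 and det M = 2, so the characteristic polynomial is λ² − (3)λ + (2) with roots 1 and 2.
Eigenvectors give P = [[5, −2], [3, −1]] with P⁻¹ = [[−1, 2], [−3, 5]], and M = P·diag(1, 2)·P⁻¹.
Then M^4 = P·diag(1, 16)·P⁻¹ = [[5, −32], [3, −16]] · [[−1, 2], [−3, 5]] = [[91, −150], [45, −74]].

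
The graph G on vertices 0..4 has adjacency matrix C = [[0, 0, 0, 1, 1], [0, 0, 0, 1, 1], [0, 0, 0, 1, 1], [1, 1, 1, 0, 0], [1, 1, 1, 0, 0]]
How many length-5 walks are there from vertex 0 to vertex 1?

0

The number of length-5 walks from vertex 0 to vertex 1 is entry (0,1) of C⁵, where C is the adjacency matrix.
C² = [[2, 2, 2, 0, 0], [2, 2, 2, 0, 0], [2, 2, 2, 0, 0], [0, 0, 0, 3, 3], [0, 0, 0, 3, 3]]
C³ = [[0, 0, 0, 6, 6], [0, 0, 0, 6, 6], [0, 0, 0, 6, 6], [6, 6, 6, 0, 0], [6, 6, 6, 0, 0]]
C⁴ = [[12, 12, 12, 0, 0], [12, 12, 12, 0, 0], [12, 12, 12, 0, 0], [0, 0, 0, 18, 18], [0, 0, 0, 18, 18]]
C⁵ = [[0, 0, 0, 36, 36], [0, 0, 0, 36, 36], [0, 0, 0, 36, 36], [36, 36, 36, 0, 0], [36, 36, 36, 0, 0]]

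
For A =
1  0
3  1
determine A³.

A = I + N where N = [[0, 0], [3, 0]] is strictly lower-triangular, so N² = 0.
(I + N)³ = I + 3·N = [[1, 0], [9, 1]].

[[1, 0], [9, 1]]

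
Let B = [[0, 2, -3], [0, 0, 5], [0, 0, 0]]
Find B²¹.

B is strictly triangular, hence nilpotent: B³ = 0, so B²¹ = 0.

[[0, 0, 0], [0, 0, 0], [0, 0, 0]]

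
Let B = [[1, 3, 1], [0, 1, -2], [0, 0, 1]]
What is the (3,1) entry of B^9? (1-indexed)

B = I + N where N = [[0, 3, 1], [0, 0, -2], [0, 0, 0]] is strictly upper-triangular, so N^3 = 0.
(I + N)^9 = I + 9·N + 36·N^2 = [[1, 27, -207], [0, 1, -18], [0, 0, 1]].

0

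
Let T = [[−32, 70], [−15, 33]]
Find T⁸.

tr T = 1 and det T = −6, so the characteristic polynomial is λ² − (1)λ + (−6) with roots 3 and −2.
Eigenvectors give P = [[−2, −7], [−1, −3]] with P⁻¹ = [[3, −7], [−1, 2]], and T = P·diag(3, −2)·P⁻¹.
Then T⁸ = P·diag(6561, 256)·P⁻¹ = [[−13122, −1792], [−6561, −768]] · [[3, −7], [−1, 2]] = [[−37574, 88270], [−18915, 44391]].

[[−37574, 88270], [−18915, 44391]]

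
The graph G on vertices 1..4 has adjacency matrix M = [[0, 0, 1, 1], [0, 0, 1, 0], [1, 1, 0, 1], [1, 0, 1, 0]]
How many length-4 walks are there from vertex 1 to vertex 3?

The number of length-4 walks from vertex 1 to vertex 3 is entry (1,3) of M⁴, where M is the adjacency matrix.
M² = [[2, 1, 1, 1], [1, 1, 0, 1], [1, 0, 3, 1], [1, 1, 1, 2]]
M³ = [[2, 1, 4, 3], [1, 0, 3, 1], [4, 3, 2, 4], [3, 1, 4, 2]]
M⁴ = [[7, 4, 6, 6], [4, 3, 2, 4], [6, 2, 11, 6], [6, 4, 6, 7]]

6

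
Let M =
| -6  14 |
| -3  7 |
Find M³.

[[-6, 14], [-3, 7]]

M² = M (a projection; rank 1, trace 1), so M³ = M.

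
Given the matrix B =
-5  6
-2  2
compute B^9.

[[-2045, 3066], [-1022, 1532]]

tr B = -3 and det B = 2, so the characteristic polynomial is λ² − (-3)λ + (2) with roots -1 and -2.
Eigenvectors give P = [[-3, 2], [-2, 1]] with P⁻¹ = [[1, -2], [2, -3]], and B = P·diag(-1, -2)·P⁻¹.
Then B^9 = P·diag(-1, -512)·P⁻¹ = [[3, -1024], [2, -512]] · [[1, -2], [2, -3]] = [[-2045, 3066], [-1022, 1532]].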